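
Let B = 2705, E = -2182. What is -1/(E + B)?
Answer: -1/523 ≈ -0.0019120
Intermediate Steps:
-1/(E + B) = -1/(-2182 + 2705) = -1/523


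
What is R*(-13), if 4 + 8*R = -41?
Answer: 585/8 ≈ 73.125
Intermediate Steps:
R = -45/8 (R = -½ + (⅛)*(-41) = -½ - 41/8 = -45/8 ≈ -5.6250)
R*(-13) = -45/8*(-13) = 585/8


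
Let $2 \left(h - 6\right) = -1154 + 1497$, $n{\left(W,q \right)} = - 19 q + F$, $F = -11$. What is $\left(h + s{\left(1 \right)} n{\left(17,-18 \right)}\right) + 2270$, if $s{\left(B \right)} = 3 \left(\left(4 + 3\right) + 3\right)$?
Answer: $\frac{24755}{2} \approx 12378.0$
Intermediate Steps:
$n{\left(W,q \right)} = -11 - 19 q$ ($n{\left(W,q \right)} = - 19 q - 11 = -11 - 19 q$)
$s{\left(B \right)} = 30$ ($s{\left(B \right)} = 3 \left(7 + 3\right) = 3 \cdot 10 = 30$)
$h = \frac{355}{2}$ ($h = 6 + \frac{-1154 + 1497}{2} = 6 + \frac{1}{2} \cdot 343 = 6 + \frac{343}{2} = \frac{355}{2} \approx 177.5$)
$\left(h + s{\left(1 \right)} n{\left(17,-18 \right)}\right) + 2270 = \left(\frac{355}{2} + 30 \left(-11 - -342\right)\right) + 2270 = \left(\frac{355}{2} + 30 \left(-11 + 342\right)\right) + 2270 = \left(\frac{355}{2} + 30 \cdot 331\right) + 2270 = \left(\frac{355}{2} + 9930\right) + 2270 = \frac{20215}{2} + 2270 = \frac{24755}{2}$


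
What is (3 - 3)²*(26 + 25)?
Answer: 0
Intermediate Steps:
(3 - 3)²*(26 + 25) = 0²*51 = 0*51 = 0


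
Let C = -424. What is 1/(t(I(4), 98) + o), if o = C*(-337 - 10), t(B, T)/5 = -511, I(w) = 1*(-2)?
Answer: 1/144573 ≈ 6.9169e-6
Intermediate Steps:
I(w) = -2
t(B, T) = -2555 (t(B, T) = 5*(-511) = -2555)
o = 147128 (o = -424*(-337 - 10) = -424*(-347) = 147128)
1/(t(I(4), 98) + o) = 1/(-2555 + 147128) = 1/144573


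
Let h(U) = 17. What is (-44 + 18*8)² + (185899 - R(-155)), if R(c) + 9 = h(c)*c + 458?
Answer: 198085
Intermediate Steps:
R(c) = 449 + 17*c (R(c) = -9 + (17*c + 458) = -9 + (458 + 17*c) = 449 + 17*c)
(-44 + 18*8)² + (185899 - R(-155)) = (-44 + 18*8)² + (185899 - (449 + 17*(-155))) = (-44 + 144)² + (185899 - (449 - 2635)) = 100² + (185899 - 1*(-2186)) = 10000 + (185899 + 2186) = 10000 + 188085 = 198085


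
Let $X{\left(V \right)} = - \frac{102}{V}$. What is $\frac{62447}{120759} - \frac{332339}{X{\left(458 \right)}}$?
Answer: $\frac{3063481026242}{2052903} \approx 1.4923 \cdot 10^{6}$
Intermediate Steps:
$\frac{62447}{120759} - \frac{332339}{X{\left(458 \right)}} = \frac{62447}{120759} - \frac{332339}{\left(-102\right) \frac{1}{458}} = 62447 \cdot \frac{1}{120759} - \frac{332339}{\left(-102\right) \frac{1}{458}} = \frac{62447}{120759} - \frac{332339}{- \frac{51}{229}} = \frac{62447}{120759} - - \frac{76105631}{51} = \frac{62447}{120759} + \frac{76105631}{51} = \frac{3063481026242}{2052903}$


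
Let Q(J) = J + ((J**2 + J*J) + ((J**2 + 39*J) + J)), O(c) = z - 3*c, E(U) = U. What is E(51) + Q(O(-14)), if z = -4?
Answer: 5941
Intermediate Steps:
O(c) = -4 - 3*c
Q(J) = 3*J**2 + 41*J (Q(J) = J + ((J**2 + J**2) + (J**2 + 40*J)) = J + (2*J**2 + (J**2 + 40*J)) = J + (3*J**2 + 40*J) = 3*J**2 + 41*J)
E(51) + Q(O(-14)) = 51 + (-4 - 3*(-14))*(41 + 3*(-4 - 3*(-14))) = 51 + (-4 + 42)*(41 + 3*(-4 + 42)) = 51 + 38*(41 + 3*38) = 51 + 38*(41 + 114) = 51 + 38*155 = 51 + 5890 = 5941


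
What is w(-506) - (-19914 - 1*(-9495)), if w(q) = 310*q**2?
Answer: 79381579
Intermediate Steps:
w(-506) - (-19914 - 1*(-9495)) = 310*(-506)**2 - (-19914 - 1*(-9495)) = 310*256036 - (-19914 + 9495) = 79371160 - 1*(-10419) = 79371160 + 10419 = 79381579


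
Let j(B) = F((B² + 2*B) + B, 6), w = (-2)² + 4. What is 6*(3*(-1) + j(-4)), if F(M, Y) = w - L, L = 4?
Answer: 6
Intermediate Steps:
w = 8 (w = 4 + 4 = 8)
F(M, Y) = 4 (F(M, Y) = 8 - 1*4 = 8 - 4 = 4)
j(B) = 4
6*(3*(-1) + j(-4)) = 6*(3*(-1) + 4) = 6*(-3 + 4) = 6*1 = 6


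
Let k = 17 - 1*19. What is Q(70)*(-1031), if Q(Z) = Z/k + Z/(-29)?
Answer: 1118635/29 ≈ 38574.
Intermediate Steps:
k = -2 (k = 17 - 19 = -2)
Q(Z) = -31*Z/58 (Q(Z) = Z/(-2) + Z/(-29) = Z*(-½) + Z*(-1/29) = -Z/2 - Z/29 = -31*Z/58)
Q(70)*(-1031) = -31/58*70*(-1031) = -1085/29*(-1031) = 1118635/29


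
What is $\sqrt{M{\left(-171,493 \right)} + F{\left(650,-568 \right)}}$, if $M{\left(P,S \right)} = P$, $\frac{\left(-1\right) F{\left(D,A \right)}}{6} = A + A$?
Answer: $\sqrt{6645} \approx 81.517$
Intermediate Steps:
$F{\left(D,A \right)} = - 12 A$ ($F{\left(D,A \right)} = - 6 \left(A + A\right) = - 6 \cdot 2 A = - 12 A$)
$\sqrt{M{\left(-171,493 \right)} + F{\left(650,-568 \right)}} = \sqrt{-171 - -6816} = \sqrt{-171 + 6816} = \sqrt{6645}$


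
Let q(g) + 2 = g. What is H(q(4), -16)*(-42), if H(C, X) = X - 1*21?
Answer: 1554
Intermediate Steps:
q(g) = -2 + g
H(C, X) = -21 + X (H(C, X) = X - 21 = -21 + X)
H(q(4), -16)*(-42) = (-21 - 16)*(-42) = -37*(-42) = 1554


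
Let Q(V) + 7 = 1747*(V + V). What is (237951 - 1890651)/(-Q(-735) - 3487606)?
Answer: 550900/306503 ≈ 1.7974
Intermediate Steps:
Q(V) = -7 + 3494*V (Q(V) = -7 + 1747*(V + V) = -7 + 1747*(2*V) = -7 + 3494*V)
(237951 - 1890651)/(-Q(-735) - 3487606) = (237951 - 1890651)/(-(-7 + 3494*(-735)) - 3487606) = -1652700/(-(-7 - 2568090) - 3487606) = -1652700/(-1*(-2568097) - 3487606) = -1652700/(2568097 - 3487606) = -1652700/(-919509) = -1652700*(-1/919509) = 550900/306503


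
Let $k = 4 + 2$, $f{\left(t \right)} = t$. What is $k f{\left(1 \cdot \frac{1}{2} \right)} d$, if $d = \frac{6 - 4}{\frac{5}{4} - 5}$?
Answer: $- \frac{8}{5} \approx -1.6$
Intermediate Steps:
$d = - \frac{8}{15}$ ($d = \frac{2}{5 \cdot \frac{1}{4} - 5} = \frac{2}{\frac{5}{4} - 5} = \frac{2}{- \frac{15}{4}} = 2 \left(- \frac{4}{15}\right) = - \frac{8}{15} \approx -0.53333$)
$k = 6$
$k f{\left(1 \cdot \frac{1}{2} \right)} d = 6 \cdot 1 \cdot \frac{1}{2} \left(- \frac{8}{15}\right) = 6 \cdot \frac{1}{2} \left(- \frac{8}{15}\right) = 3 \left(- \frac{8}{15}\right) = - \frac{8}{5}$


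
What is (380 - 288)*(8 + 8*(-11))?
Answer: -7360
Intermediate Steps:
(380 - 288)*(8 + 8*(-11)) = 92*(8 - 88) = 92*(-80) = -7360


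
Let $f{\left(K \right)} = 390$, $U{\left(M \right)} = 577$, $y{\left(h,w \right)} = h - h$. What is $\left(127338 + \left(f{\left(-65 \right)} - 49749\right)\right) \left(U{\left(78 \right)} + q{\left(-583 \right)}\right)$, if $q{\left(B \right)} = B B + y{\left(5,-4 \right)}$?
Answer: $26549198214$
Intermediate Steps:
$y{\left(h,w \right)} = 0$
$q{\left(B \right)} = B^{2}$ ($q{\left(B \right)} = B B + 0 = B^{2} + 0 = B^{2}$)
$\left(127338 + \left(f{\left(-65 \right)} - 49749\right)\right) \left(U{\left(78 \right)} + q{\left(-583 \right)}\right) = \left(127338 + \left(390 - 49749\right)\right) \left(577 + \left(-583\right)^{2}\right) = \left(127338 + \left(390 - 49749\right)\right) \left(577 + 339889\right) = \left(127338 - 49359\right) 340466 = 77979 \cdot 340466 = 26549198214$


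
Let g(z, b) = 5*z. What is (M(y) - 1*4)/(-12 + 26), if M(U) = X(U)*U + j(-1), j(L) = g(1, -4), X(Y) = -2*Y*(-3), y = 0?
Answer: 1/14 ≈ 0.071429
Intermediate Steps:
X(Y) = 6*Y
j(L) = 5 (j(L) = 5*1 = 5)
M(U) = 5 + 6*U**2 (M(U) = (6*U)*U + 5 = 6*U**2 + 5 = 5 + 6*U**2)
(M(y) - 1*4)/(-12 + 26) = ((5 + 6*0**2) - 1*4)/(-12 + 26) = ((5 + 6*0) - 4)/14 = ((5 + 0) - 4)*(1/14) = (5 - 4)*(1/14) = 1*(1/14) = 1/14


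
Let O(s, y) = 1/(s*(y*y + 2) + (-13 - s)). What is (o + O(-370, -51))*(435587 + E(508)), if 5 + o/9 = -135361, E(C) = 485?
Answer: -511475914641631576/962753 ≈ -5.3126e+11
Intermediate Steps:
o = -1218294 (o = -45 + 9*(-135361) = -45 - 1218249 = -1218294)
O(s, y) = 1/(-13 - s + s*(2 + y²)) (O(s, y) = 1/(s*(y² + 2) + (-13 - s)) = 1/(s*(2 + y²) + (-13 - s)) = 1/(-13 - s + s*(2 + y²)))
(o + O(-370, -51))*(435587 + E(508)) = (-1218294 + 1/(-13 - 370 - 370*(-51)²))*(435587 + 485) = (-1218294 + 1/(-13 - 370 - 370*2601))*436072 = (-1218294 + 1/(-13 - 370 - 962370))*436072 = (-1218294 + 1/(-962753))*436072 = (-1218294 - 1/962753)*436072 = -1172916203383/962753*436072 = -511475914641631576/962753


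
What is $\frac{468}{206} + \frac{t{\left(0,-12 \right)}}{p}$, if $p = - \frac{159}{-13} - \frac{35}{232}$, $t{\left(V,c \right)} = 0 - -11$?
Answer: $\frac{11942450}{3752599} \approx 3.1824$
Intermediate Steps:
$t{\left(V,c \right)} = 11$ ($t{\left(V,c \right)} = 0 + 11 = 11$)
$p = \frac{36433}{3016}$ ($p = \left(-159\right) \left(- \frac{1}{13}\right) - \frac{35}{232} = \frac{159}{13} - \frac{35}{232} = \frac{36433}{3016} \approx 12.08$)
$\frac{468}{206} + \frac{t{\left(0,-12 \right)}}{p} = \frac{468}{206} + \frac{11}{\frac{36433}{3016}} = 468 \cdot \frac{1}{206} + 11 \cdot \frac{3016}{36433} = \frac{234}{103} + \frac{33176}{36433} = \frac{11942450}{3752599}$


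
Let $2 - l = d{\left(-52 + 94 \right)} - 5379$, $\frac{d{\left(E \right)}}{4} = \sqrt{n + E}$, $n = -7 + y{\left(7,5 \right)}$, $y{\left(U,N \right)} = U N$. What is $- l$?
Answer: $-5381 + 4 \sqrt{70} \approx -5347.5$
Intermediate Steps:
$y{\left(U,N \right)} = N U$
$n = 28$ ($n = -7 + 5 \cdot 7 = -7 + 35 = 28$)
$d{\left(E \right)} = 4 \sqrt{28 + E}$
$l = 5381 - 4 \sqrt{70}$ ($l = 2 - \left(4 \sqrt{28 + \left(-52 + 94\right)} - 5379\right) = 2 - \left(4 \sqrt{28 + 42} - 5379\right) = 2 - \left(4 \sqrt{70} - 5379\right) = 2 - \left(-5379 + 4 \sqrt{70}\right) = 2 + \left(5379 - 4 \sqrt{70}\right) = 5381 - 4 \sqrt{70} \approx 5347.5$)
$- l = - (5381 - 4 \sqrt{70}) = -5381 + 4 \sqrt{70}$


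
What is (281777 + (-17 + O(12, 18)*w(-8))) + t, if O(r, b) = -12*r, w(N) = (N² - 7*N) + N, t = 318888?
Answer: 584520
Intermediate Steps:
w(N) = N² - 6*N
(281777 + (-17 + O(12, 18)*w(-8))) + t = (281777 + (-17 + (-12*12)*(-8*(-6 - 8)))) + 318888 = (281777 + (-17 - (-1152)*(-14))) + 318888 = (281777 + (-17 - 144*112)) + 318888 = (281777 + (-17 - 16128)) + 318888 = (281777 - 16145) + 318888 = 265632 + 318888 = 584520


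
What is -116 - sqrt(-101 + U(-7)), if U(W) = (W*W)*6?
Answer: -116 - sqrt(193) ≈ -129.89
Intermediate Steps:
U(W) = 6*W**2 (U(W) = W**2*6 = 6*W**2)
-116 - sqrt(-101 + U(-7)) = -116 - sqrt(-101 + 6*(-7)**2) = -116 - sqrt(-101 + 6*49) = -116 - sqrt(-101 + 294) = -116 - sqrt(193)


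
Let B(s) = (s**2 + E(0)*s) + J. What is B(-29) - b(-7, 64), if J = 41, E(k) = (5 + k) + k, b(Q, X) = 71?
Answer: 666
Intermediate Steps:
E(k) = 5 + 2*k
B(s) = 41 + s**2 + 5*s (B(s) = (s**2 + (5 + 2*0)*s) + 41 = (s**2 + (5 + 0)*s) + 41 = (s**2 + 5*s) + 41 = 41 + s**2 + 5*s)
B(-29) - b(-7, 64) = (41 + (-29)**2 + 5*(-29)) - 1*71 = (41 + 841 - 145) - 71 = 737 - 71 = 666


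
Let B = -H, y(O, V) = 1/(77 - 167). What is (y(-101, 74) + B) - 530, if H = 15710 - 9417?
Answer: -614071/90 ≈ -6823.0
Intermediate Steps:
H = 6293
y(O, V) = -1/90 (y(O, V) = 1/(-90) = -1/90)
B = -6293 (B = -1*6293 = -6293)
(y(-101, 74) + B) - 530 = (-1/90 - 6293) - 530 = -566371/90 - 530 = -614071/90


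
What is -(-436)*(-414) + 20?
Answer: -180484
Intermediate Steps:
-(-436)*(-414) + 20 = -436*414 + 20 = -180504 + 20 = -180484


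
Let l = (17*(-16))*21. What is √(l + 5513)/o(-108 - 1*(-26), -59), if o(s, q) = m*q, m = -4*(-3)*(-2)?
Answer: I*√199/1416 ≈ 0.0099624*I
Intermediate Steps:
m = -24 (m = 12*(-2) = -24)
o(s, q) = -24*q
l = -5712 (l = -272*21 = -5712)
√(l + 5513)/o(-108 - 1*(-26), -59) = √(-5712 + 5513)/((-24*(-59))) = √(-199)/1416 = (I*√199)*(1/1416) = I*√199/1416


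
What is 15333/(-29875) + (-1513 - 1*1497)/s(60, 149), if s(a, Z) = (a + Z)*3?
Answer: -99537541/18731625 ≈ -5.3139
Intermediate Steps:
s(a, Z) = 3*Z + 3*a (s(a, Z) = (Z + a)*3 = 3*Z + 3*a)
15333/(-29875) + (-1513 - 1*1497)/s(60, 149) = 15333/(-29875) + (-1513 - 1*1497)/(3*149 + 3*60) = 15333*(-1/29875) + (-1513 - 1497)/(447 + 180) = -15333/29875 - 3010/627 = -99537541/18731625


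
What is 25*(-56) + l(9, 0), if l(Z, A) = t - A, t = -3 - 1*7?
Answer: -1410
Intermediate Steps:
t = -10 (t = -3 - 7 = -10)
l(Z, A) = -10 - A
25*(-56) + l(9, 0) = 25*(-56) + (-10 - 1*0) = -1400 + (-10 + 0) = -1400 - 10 = -1410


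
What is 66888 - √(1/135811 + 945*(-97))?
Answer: 66888 - I*√1690726799909654/135811 ≈ 66888.0 - 302.76*I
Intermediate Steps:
66888 - √(1/135811 + 945*(-97)) = 66888 - √(1/135811 - 91665) = 66888 - √(-12449115314/135811) = 66888 - I*√1690726799909654/135811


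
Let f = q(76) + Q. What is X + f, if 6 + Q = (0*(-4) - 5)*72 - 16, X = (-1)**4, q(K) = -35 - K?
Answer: -492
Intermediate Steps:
X = 1
Q = -382 (Q = -6 + ((0*(-4) - 5)*72 - 16) = -6 + ((0 - 5)*72 - 16) = -6 + (-5*72 - 16) = -6 + (-360 - 16) = -6 - 376 = -382)
f = -493 (f = (-35 - 1*76) - 382 = (-35 - 76) - 382 = -111 - 382 = -493)
X + f = 1 - 493 = -492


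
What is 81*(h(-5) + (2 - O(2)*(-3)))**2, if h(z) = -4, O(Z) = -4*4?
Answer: 202500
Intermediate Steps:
O(Z) = -16
81*(h(-5) + (2 - O(2)*(-3)))**2 = 81*(-4 + (2 - 1*(-16)*(-3)))**2 = 81*(-4 + (2 + 16*(-3)))**2 = 81*(-4 + (2 - 48))**2 = 81*(-4 - 46)**2 = 81*(-50)**2 = 81*2500 = 202500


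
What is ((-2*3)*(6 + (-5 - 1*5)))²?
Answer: 576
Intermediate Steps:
((-2*3)*(6 + (-5 - 1*5)))² = (-6*(6 + (-5 - 5)))² = (-6*(6 - 10))² = (-6*(-4))² = 24² = 576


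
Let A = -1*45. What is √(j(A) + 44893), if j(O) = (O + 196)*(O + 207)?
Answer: √69355 ≈ 263.35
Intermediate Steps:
A = -45
j(O) = (196 + O)*(207 + O)
√(j(A) + 44893) = √((40572 + (-45)² + 403*(-45)) + 44893) = √((40572 + 2025 - 18135) + 44893) = √(24462 + 44893) = √69355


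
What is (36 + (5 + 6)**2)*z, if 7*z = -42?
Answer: -942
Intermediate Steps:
z = -6 (z = (1/7)*(-42) = -6)
(36 + (5 + 6)**2)*z = (36 + (5 + 6)**2)*(-6) = (36 + 11**2)*(-6) = (36 + 121)*(-6) = 157*(-6) = -942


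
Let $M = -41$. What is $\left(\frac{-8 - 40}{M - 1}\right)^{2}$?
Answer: $\frac{64}{49} \approx 1.3061$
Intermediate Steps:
$\left(\frac{-8 - 40}{M - 1}\right)^{2} = \left(\frac{-8 - 40}{-41 - 1}\right)^{2} = \left(- \frac{48}{-42}\right)^{2} = \left(\left(-48\right) \left(- \frac{1}{42}\right)\right)^{2} = \left(\frac{8}{7}\right)^{2} = \frac{64}{49}$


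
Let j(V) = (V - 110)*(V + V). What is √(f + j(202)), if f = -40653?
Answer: I*√3485 ≈ 59.034*I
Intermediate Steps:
j(V) = 2*V*(-110 + V) (j(V) = (-110 + V)*(2*V) = 2*V*(-110 + V))
√(f + j(202)) = √(-40653 + 2*202*(-110 + 202)) = √(-40653 + 2*202*92) = √(-40653 + 37168) = √(-3485) = I*√3485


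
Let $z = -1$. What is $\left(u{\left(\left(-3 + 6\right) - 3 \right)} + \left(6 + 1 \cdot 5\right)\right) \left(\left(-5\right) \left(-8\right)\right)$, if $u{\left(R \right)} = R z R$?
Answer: $440$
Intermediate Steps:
$u{\left(R \right)} = - R^{2}$ ($u{\left(R \right)} = R \left(-1\right) R = - R R = - R^{2}$)
$\left(u{\left(\left(-3 + 6\right) - 3 \right)} + \left(6 + 1 \cdot 5\right)\right) \left(\left(-5\right) \left(-8\right)\right) = \left(- \left(\left(-3 + 6\right) - 3\right)^{2} + \left(6 + 1 \cdot 5\right)\right) \left(\left(-5\right) \left(-8\right)\right) = \left(- \left(3 - 3\right)^{2} + \left(6 + 5\right)\right) 40 = \left(- 0^{2} + 11\right) 40 = \left(\left(-1\right) 0 + 11\right) 40 = \left(0 + 11\right) 40 = 11 \cdot 40 = 440$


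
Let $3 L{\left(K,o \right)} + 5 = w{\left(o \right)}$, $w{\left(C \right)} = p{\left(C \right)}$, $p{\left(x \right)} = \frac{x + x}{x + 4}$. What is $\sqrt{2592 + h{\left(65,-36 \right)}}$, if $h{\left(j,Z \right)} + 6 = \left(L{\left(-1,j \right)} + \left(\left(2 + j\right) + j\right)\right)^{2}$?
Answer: $\frac{29 \sqrt{1005595}}{207} \approx 140.49$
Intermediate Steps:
$p{\left(x \right)} = \frac{2 x}{4 + x}$
$w{\left(C \right)} = \frac{2 C}{4 + C}$
$L{\left(K,o \right)} = - \frac{5}{3} + \frac{2 o}{3 \left(4 + o\right)}$ ($L{\left(K,o \right)} = - \frac{5}{3} + \frac{2 o \frac{1}{4 + o}}{3} = - \frac{5}{3} + \frac{2 o}{3 \left(4 + o\right)}$)
$h{\left(j,Z \right)} = -6 + \left(2 + 2 j + \frac{- \frac{20}{3} - j}{4 + j}\right)^{2}$ ($h{\left(j,Z \right)} = -6 + \left(\frac{- \frac{20}{3} - j}{4 + j} + \left(\left(2 + j\right) + j\right)\right)^{2} = -6 + \left(\frac{- \frac{20}{3} - j}{4 + j} + \left(2 + 2 j\right)\right)^{2} = -6 + \left(2 + 2 j + \frac{- \frac{20}{3} - j}{4 + j}\right)^{2}$)
$\sqrt{2592 + h{\left(65,-36 \right)}} = \sqrt{2592 - \left(6 - \frac{\left(4 + 6 \cdot 65^{2} + 27 \cdot 65\right)^{2}}{9 \left(4 + 65\right)^{2}}\right)} = \sqrt{2592 - \left(6 - \frac{\left(4 + 6 \cdot 4225 + 1755\right)^{2}}{9 \cdot 4761}\right)} = \sqrt{2592 - \left(6 - \frac{\left(4 + 25350 + 1755\right)^{2}}{42849}\right)} = \sqrt{2592 - \left(6 - \frac{27109^{2}}{42849}\right)} = \sqrt{2592 - \left(6 - \frac{734897881}{42849}\right)} = \sqrt{2592 + \left(-6 + \frac{734897881}{42849}\right)} = \sqrt{2592 + \frac{734640787}{42849}} = \sqrt{\frac{845705395}{42849}} = \frac{29 \sqrt{1005595}}{207}$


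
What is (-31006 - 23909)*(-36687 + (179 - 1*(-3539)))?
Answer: 1810492635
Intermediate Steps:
(-31006 - 23909)*(-36687 + (179 - 1*(-3539))) = -54915*(-36687 + (179 + 3539)) = -54915*(-36687 + 3718) = -54915*(-32969) = 1810492635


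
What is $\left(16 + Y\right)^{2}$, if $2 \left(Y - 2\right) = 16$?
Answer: $676$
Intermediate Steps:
$Y = 10$ ($Y = 2 + \frac{1}{2} \cdot 16 = 2 + 8 = 10$)
$\left(16 + Y\right)^{2} = \left(16 + 10\right)^{2} = 26^{2} = 676$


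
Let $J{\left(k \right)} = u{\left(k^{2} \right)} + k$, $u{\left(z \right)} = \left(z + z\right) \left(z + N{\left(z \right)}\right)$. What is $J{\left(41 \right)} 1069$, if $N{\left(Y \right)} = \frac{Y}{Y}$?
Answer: $6045114825$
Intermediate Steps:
$N{\left(Y \right)} = 1$
$u{\left(z \right)} = 2 z \left(1 + z\right)$ ($u{\left(z \right)} = \left(z + z\right) \left(z + 1\right) = 2 z \left(1 + z\right)$)
$J{\left(k \right)} = k + 2 k^{2} \left(1 + k^{2}\right)$ ($J{\left(k \right)} = 2 k^{2} \left(1 + k^{2}\right) + k = k + 2 k^{2} \left(1 + k^{2}\right)$)
$J{\left(41 \right)} 1069 = 41 \left(1 + 2 \cdot 41 \left(1 + 41^{2}\right)\right) 1069 = 41 \left(1 + 2 \cdot 41 \left(1 + 1681\right)\right) 1069 = 41 \left(1 + 2 \cdot 41 \cdot 1682\right) 1069 = 41 \left(1 + 137924\right) 1069 = 41 \cdot 137925 \cdot 1069 = 5654925 \cdot 1069 = 6045114825$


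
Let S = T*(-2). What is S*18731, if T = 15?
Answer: -561930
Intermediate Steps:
S = -30 (S = 15*(-2) = -30)
S*18731 = -30*18731 = -561930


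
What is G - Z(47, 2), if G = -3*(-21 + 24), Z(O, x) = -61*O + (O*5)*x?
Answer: 2388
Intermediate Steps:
Z(O, x) = -61*O + 5*O*x (Z(O, x) = -61*O + (5*O)*x = -61*O + 5*O*x)
G = -9 (G = -3*3 = -9)
G - Z(47, 2) = -9 - 47*(-61 + 5*2) = -9 - 47*(-61 + 10) = -9 - 47*(-51) = -9 - 1*(-2397) = -9 + 2397 = 2388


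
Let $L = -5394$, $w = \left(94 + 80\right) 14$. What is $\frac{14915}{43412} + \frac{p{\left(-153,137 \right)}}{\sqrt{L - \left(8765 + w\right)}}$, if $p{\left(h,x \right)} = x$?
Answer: $\frac{14915}{43412} - \frac{137 i \sqrt{16595}}{16595} \approx 0.34357 - 1.0635 i$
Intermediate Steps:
$w = 2436$ ($w = 174 \cdot 14 = 2436$)
$\frac{14915}{43412} + \frac{p{\left(-153,137 \right)}}{\sqrt{L - \left(8765 + w\right)}} = \frac{14915}{43412} + \frac{137}{\sqrt{-5394 - 11201}} = \frac{14915}{43412} + \frac{137}{\sqrt{-16595}} = \frac{14915}{43412} + \frac{137}{i \sqrt{16595}} = \frac{14915}{43412} + 137 \left(- \frac{i \sqrt{16595}}{16595}\right) = \frac{14915}{43412} - \frac{137 i \sqrt{16595}}{16595}$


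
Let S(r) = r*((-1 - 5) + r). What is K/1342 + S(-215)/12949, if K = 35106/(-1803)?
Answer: 19085656966/5221956179 ≈ 3.6549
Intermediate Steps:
S(r) = r*(-6 + r)
K = -11702/601 (K = 35106*(-1/1803) = -11702/601 ≈ -19.471)
K/1342 + S(-215)/12949 = -11702/601/1342 - 215*(-6 - 215)/12949 = -11702/601*1/1342 - 215*(-221)*(1/12949) = -5851/403271 + 47515*(1/12949) = -5851/403271 + 47515/12949 = 19085656966/5221956179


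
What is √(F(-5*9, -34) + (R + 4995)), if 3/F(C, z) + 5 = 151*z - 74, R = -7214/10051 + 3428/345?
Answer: √5843284816034102190/34171215 ≈ 70.740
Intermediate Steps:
R = 1389826/150765 (R = -7214*1/10051 + 3428*(1/345) = -7214/10051 + 3428/345 = 1389826/150765 ≈ 9.2185)
F(C, z) = 3/(-79 + 151*z) (F(C, z) = 3/(-5 + (151*z - 74)) = 3/(-5 + (-74 + 151*z)) = 3/(-79 + 151*z))
√(F(-5*9, -34) + (R + 4995)) = √(3/(-79 + 151*(-34)) + (1389826/150765 + 4995)) = √(3/(-79 - 5134) + 754461001/150765) = √(3/(-5213) + 754461001/150765) = √(3*(-1/5213) + 754461001/150765) = √(-3/5213 + 754461001/150765) = √(3933004745918/785937945) = √5843284816034102190/34171215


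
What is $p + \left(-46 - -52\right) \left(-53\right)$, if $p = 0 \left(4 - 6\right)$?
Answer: $-318$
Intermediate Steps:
$p = 0$ ($p = 0 \left(-2\right) = 0$)
$p + \left(-46 - -52\right) \left(-53\right) = 0 + \left(-46 - -52\right) \left(-53\right) = 0 + \left(-46 + 52\right) \left(-53\right) = 0 + 6 \left(-53\right) = 0 - 318 = -318$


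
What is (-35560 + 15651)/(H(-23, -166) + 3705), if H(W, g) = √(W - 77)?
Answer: -14752569/2745425 + 39818*I/2745425 ≈ -5.3735 + 0.014503*I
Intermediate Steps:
H(W, g) = √(-77 + W)
(-35560 + 15651)/(H(-23, -166) + 3705) = (-35560 + 15651)/(√(-77 - 23) + 3705) = -19909/(√(-100) + 3705) = -19909/(10*I + 3705) = -19909*(3705 - 10*I)/13727125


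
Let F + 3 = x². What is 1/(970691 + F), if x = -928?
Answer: 1/1831872 ≈ 5.4589e-7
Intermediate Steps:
F = 861181 (F = -3 + (-928)² = -3 + 861184 = 861181)
1/(970691 + F) = 1/(970691 + 861181) = 1/1831872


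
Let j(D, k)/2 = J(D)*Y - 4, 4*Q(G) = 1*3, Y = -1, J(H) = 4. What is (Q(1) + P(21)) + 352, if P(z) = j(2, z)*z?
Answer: 67/4 ≈ 16.750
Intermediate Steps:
Q(G) = ¾ (Q(G) = (1*3)/4 = (¼)*3 = ¾)
j(D, k) = -16 (j(D, k) = 2*(4*(-1) - 4) = 2*(-4 - 4) = 2*(-8) = -16)
P(z) = -16*z
(Q(1) + P(21)) + 352 = (¾ - 16*21) + 352 = (¾ - 336) + 352 = -1341/4 + 352 = 67/4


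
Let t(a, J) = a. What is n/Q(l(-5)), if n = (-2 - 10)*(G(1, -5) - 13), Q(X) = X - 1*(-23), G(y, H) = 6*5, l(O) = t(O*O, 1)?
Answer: -17/4 ≈ -4.2500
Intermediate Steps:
l(O) = O**2 (l(O) = O*O = O**2)
G(y, H) = 30
Q(X) = 23 + X (Q(X) = X + 23 = 23 + X)
n = -204 (n = (-2 - 10)*(30 - 13) = -12*17 = -204)
n/Q(l(-5)) = -204/(23 + (-5)**2) = -204/(23 + 25) = -204/48 = (1/48)*(-204) = -17/4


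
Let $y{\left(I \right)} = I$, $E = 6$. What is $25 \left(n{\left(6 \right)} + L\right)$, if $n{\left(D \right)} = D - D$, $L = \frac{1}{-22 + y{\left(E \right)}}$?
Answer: $- \frac{25}{16} \approx -1.5625$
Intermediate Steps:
$L = - \frac{1}{16}$ ($L = \frac{1}{-22 + 6} = \frac{1}{-16} = - \frac{1}{16} \approx -0.0625$)
$n{\left(D \right)} = 0$
$25 \left(n{\left(6 \right)} + L\right) = 25 \left(0 - \frac{1}{16}\right) = 25 \left(- \frac{1}{16}\right) = - \frac{25}{16}$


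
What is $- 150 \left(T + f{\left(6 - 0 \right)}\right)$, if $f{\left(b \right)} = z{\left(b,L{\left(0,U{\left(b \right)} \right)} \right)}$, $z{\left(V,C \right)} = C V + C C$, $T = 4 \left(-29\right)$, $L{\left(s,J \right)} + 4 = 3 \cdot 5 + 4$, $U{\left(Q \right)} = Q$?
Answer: $-29850$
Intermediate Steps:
$L{\left(s,J \right)} = 15$ ($L{\left(s,J \right)} = -4 + \left(3 \cdot 5 + 4\right) = -4 + \left(15 + 4\right) = -4 + 19 = 15$)
$T = -116$
$z{\left(V,C \right)} = C^{2} + C V$ ($z{\left(V,C \right)} = C V + C^{2} = C^{2} + C V$)
$f{\left(b \right)} = 225 + 15 b$ ($f{\left(b \right)} = 15 \left(15 + b\right) = 225 + 15 b$)
$- 150 \left(T + f{\left(6 - 0 \right)}\right) = - 150 \left(-116 + \left(225 + 15 \left(6 - 0\right)\right)\right) = - 150 \left(-116 + \left(225 + 15 \left(6 + 0\right)\right)\right) = - 150 \left(-116 + \left(225 + 15 \cdot 6\right)\right) = - 150 \left(-116 + \left(225 + 90\right)\right) = - 150 \left(-116 + 315\right) = \left(-150\right) 199 = -29850$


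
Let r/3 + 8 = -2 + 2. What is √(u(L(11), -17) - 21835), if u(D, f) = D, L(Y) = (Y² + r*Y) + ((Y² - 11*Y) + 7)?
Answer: I*√21971 ≈ 148.23*I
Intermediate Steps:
r = -24 (r = -24 + 3*(-2 + 2) = -24 + 3*0 = -24 + 0 = -24)
L(Y) = 7 - 35*Y + 2*Y² (L(Y) = (Y² - 24*Y) + ((Y² - 11*Y) + 7) = (Y² - 24*Y) + (7 + Y² - 11*Y) = 7 - 35*Y + 2*Y²)
√(u(L(11), -17) - 21835) = √((7 - 35*11 + 2*11²) - 21835) = √((7 - 385 + 2*121) - 21835) = √((7 - 385 + 242) - 21835) = √(-136 - 21835) = √(-21971) = I*√21971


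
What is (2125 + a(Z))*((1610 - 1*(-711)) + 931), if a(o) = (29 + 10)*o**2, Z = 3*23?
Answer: 610738608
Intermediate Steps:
Z = 69
a(o) = 39*o**2
(2125 + a(Z))*((1610 - 1*(-711)) + 931) = (2125 + 39*69**2)*((1610 - 1*(-711)) + 931) = (2125 + 39*4761)*((1610 + 711) + 931) = (2125 + 185679)*(2321 + 931) = 187804*3252 = 610738608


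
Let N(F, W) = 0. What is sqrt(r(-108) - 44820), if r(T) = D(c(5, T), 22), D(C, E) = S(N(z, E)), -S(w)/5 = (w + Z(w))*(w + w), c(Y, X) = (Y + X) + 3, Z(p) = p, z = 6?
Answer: 6*I*sqrt(1245) ≈ 211.71*I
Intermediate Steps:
c(Y, X) = 3 + X + Y (c(Y, X) = (X + Y) + 3 = 3 + X + Y)
S(w) = -20*w**2 (S(w) = -5*(w + w)*(w + w) = -5*2*w*2*w = -20*w**2)
D(C, E) = 0 (D(C, E) = -20*0**2 = -20*0 = 0)
r(T) = 0
sqrt(r(-108) - 44820) = sqrt(0 - 44820) = sqrt(-44820) = 6*I*sqrt(1245)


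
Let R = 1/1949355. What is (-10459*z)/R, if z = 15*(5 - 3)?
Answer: -611649118350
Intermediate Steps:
z = 30 (z = 15*2 = 30)
R = 1/1949355 ≈ 5.1299e-7
(-10459*z)/R = (-10459*30)/(1/1949355) = -313770*1949355 = -611649118350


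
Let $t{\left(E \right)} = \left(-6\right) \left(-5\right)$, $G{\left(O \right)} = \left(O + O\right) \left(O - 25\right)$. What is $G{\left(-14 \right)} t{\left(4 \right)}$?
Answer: $32760$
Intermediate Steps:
$G{\left(O \right)} = 2 O \left(-25 + O\right)$
$t{\left(E \right)} = 30$
$G{\left(-14 \right)} t{\left(4 \right)} = 2 \left(-14\right) \left(-25 - 14\right) 30 = 2 \left(-14\right) \left(-39\right) 30 = 1092 \cdot 30 = 32760$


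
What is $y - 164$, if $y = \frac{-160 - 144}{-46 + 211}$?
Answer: $- \frac{27364}{165} \approx -165.84$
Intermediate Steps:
$y = - \frac{304}{165} \approx -1.8424$
$y - 164 = - \frac{304}{165} - 164 = - \frac{27364}{165}$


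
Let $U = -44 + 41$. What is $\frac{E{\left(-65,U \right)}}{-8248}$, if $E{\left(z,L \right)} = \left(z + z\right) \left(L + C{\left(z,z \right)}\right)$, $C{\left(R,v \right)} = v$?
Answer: $- \frac{1105}{1031} \approx -1.0718$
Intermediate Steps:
$U = -3$
$E{\left(z,L \right)} = 2 z \left(L + z\right)$ ($E{\left(z,L \right)} = \left(z + z\right) \left(L + z\right) = 2 z \left(L + z\right)$)
$\frac{E{\left(-65,U \right)}}{-8248} = \frac{2 \left(-65\right) \left(-3 - 65\right)}{-8248} = 2 \left(-65\right) \left(-68\right) \left(- \frac{1}{8248}\right) = 8840 \left(- \frac{1}{8248}\right) = - \frac{1105}{1031}$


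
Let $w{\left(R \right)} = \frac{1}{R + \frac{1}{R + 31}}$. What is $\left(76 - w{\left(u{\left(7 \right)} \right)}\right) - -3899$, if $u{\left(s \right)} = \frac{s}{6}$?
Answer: $\frac{5512167}{1387} \approx 3974.2$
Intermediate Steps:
$u{\left(s \right)} = \frac{s}{6}$ ($u{\left(s \right)} = s \frac{1}{6} = \frac{s}{6}$)
$w{\left(R \right)} = \frac{1}{R + \frac{1}{31 + R}}$
$\left(76 - w{\left(u{\left(7 \right)} \right)}\right) - -3899 = \left(76 - \frac{31 + \frac{1}{6} \cdot 7}{1 + \left(\frac{1}{6} \cdot 7\right)^{2} + 31 \cdot \frac{1}{6} \cdot 7}\right) - -3899 = \left(76 - \frac{31 + \frac{7}{6}}{1 + \left(\frac{7}{6}\right)^{2} + 31 \cdot \frac{7}{6}}\right) + 3899 = \left(76 - \frac{1}{1 + \frac{49}{36} + \frac{217}{6}} \cdot \frac{193}{6}\right) + 3899 = \left(76 - \frac{1}{\frac{1387}{36}} \cdot \frac{193}{6}\right) + 3899 = \left(76 - \frac{36}{1387} \cdot \frac{193}{6}\right) + 3899 = \left(76 - \frac{1158}{1387}\right) + 3899 = \frac{104254}{1387} + 3899 = \frac{5512167}{1387}$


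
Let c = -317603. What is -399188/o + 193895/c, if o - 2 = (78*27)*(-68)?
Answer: 3808322269/1749332893 ≈ 2.1770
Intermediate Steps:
o = -143206 (o = 2 + (78*27)*(-68) = 2 + 2106*(-68) = 2 - 143208 = -143206)
-399188/o + 193895/c = -399188/(-143206) + 193895/(-317603) = -399188*(-1/143206) + 193895*(-1/317603) = 199594/71603 - 14915/24431 = 3808322269/1749332893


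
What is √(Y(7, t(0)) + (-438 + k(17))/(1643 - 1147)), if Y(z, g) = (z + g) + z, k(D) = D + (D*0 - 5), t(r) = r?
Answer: √202058/124 ≈ 3.6251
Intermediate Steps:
k(D) = -5 + D (k(D) = D + (0 - 5) = D - 5 = -5 + D)
Y(z, g) = g + 2*z (Y(z, g) = (g + z) + z = g + 2*z)
√(Y(7, t(0)) + (-438 + k(17))/(1643 - 1147)) = √((0 + 2*7) + (-438 + (-5 + 17))/(1643 - 1147)) = √((0 + 14) + (-438 + 12)/496) = √(14 - 426*1/496) = √(14 - 213/248) = √(3259/248) = √202058/124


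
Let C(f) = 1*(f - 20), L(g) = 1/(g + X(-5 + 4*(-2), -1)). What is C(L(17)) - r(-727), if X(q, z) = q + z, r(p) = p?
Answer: 2122/3 ≈ 707.33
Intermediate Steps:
L(g) = 1/(-14 + g) (L(g) = 1/(g + ((-5 + 4*(-2)) - 1)) = 1/(g + ((-5 - 8) - 1)) = 1/(g + (-13 - 1)) = 1/(g - 14) = 1/(-14 + g))
C(f) = -20 + f (C(f) = 1*(-20 + f) = -20 + f)
C(L(17)) - r(-727) = (-20 + 1/(-14 + 17)) - 1*(-727) = (-20 + 1/3) + 727 = (-20 + ⅓) + 727 = -59/3 + 727 = 2122/3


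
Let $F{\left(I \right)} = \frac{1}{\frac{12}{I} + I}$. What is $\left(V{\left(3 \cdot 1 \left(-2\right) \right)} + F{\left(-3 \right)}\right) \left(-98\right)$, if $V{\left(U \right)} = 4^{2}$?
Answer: $-1554$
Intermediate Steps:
$V{\left(U \right)} = 16$
$F{\left(I \right)} = \frac{1}{I + \frac{12}{I}}$
$\left(V{\left(3 \cdot 1 \left(-2\right) \right)} + F{\left(-3 \right)}\right) \left(-98\right) = \left(16 - \frac{3}{12 + \left(-3\right)^{2}}\right) \left(-98\right) = \left(16 - \frac{3}{12 + 9}\right) \left(-98\right) = \left(16 - \frac{3}{21}\right) \left(-98\right) = \left(16 - \frac{1}{7}\right) \left(-98\right) = \frac{111}{7} \left(-98\right) = -1554$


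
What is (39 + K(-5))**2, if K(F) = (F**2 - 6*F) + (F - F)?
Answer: 8836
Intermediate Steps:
K(F) = F**2 - 6*F (K(F) = (F**2 - 6*F) + 0 = F**2 - 6*F)
(39 + K(-5))**2 = (39 - 5*(-6 - 5))**2 = (39 - 5*(-11))**2 = (39 + 55)**2 = 94**2 = 8836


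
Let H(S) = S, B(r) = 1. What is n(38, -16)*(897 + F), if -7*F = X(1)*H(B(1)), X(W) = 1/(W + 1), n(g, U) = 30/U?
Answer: -188355/112 ≈ -1681.7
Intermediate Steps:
X(W) = 1/(1 + W)
F = -1/14 (F = -1/(7*(1 + 1)) = -1/(7*2) = -1/14 ≈ -0.071429)
n(38, -16)*(897 + F) = (30/(-16))*(897 - 1/14) = (30*(-1/16))*(12557/14) = -15/8*12557/14 = -188355/112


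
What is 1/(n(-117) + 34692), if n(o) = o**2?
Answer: 1/48381 ≈ 2.0669e-5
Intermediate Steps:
1/(n(-117) + 34692) = 1/((-117)**2 + 34692) = 1/(13689 + 34692) = 1/48381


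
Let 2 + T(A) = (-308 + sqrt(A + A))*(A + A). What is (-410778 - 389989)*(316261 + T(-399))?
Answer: -450065486981 + 639012066*I*sqrt(798) ≈ -4.5007e+11 + 1.8051e+10*I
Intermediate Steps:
T(A) = -2 + 2*A*(-308 + sqrt(2)*sqrt(A)) (T(A) = -2 + (-308 + sqrt(A + A))*(A + A) = -2 + (-308 + sqrt(2*A))*(2*A) = -2 + (-308 + sqrt(2)*sqrt(A))*(2*A) = -2 + 2*A*(-308 + sqrt(2)*sqrt(A)))
(-410778 - 389989)*(316261 + T(-399)) = (-410778 - 389989)*(316261 + (-2 - 616*(-399) + 2*sqrt(2)*(-399)**(3/2))) = -800767*(316261 + (-2 + 245784 + 2*sqrt(2)*(-399*I*sqrt(399)))) = -800767*(316261 + (-2 + 245784 - 798*I*sqrt(798))) = -800767*(316261 + (245782 - 798*I*sqrt(798))) = -800767*(562043 - 798*I*sqrt(798)) = -450065486981 + 639012066*I*sqrt(798)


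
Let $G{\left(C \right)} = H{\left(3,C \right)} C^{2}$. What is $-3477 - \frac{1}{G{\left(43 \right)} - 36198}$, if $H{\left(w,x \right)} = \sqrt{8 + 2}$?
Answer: $- \frac{2218512338670}{638053597} + \frac{1849 \sqrt{10}}{1276107194} \approx -3477.0$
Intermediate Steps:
$H{\left(w,x \right)} = \sqrt{10}$
$G{\left(C \right)} = \sqrt{10} C^{2}$
$-3477 - \frac{1}{G{\left(43 \right)} - 36198} = -3477 - \frac{1}{\sqrt{10} \cdot 43^{2} - 36198} = -3477 - \frac{1}{\sqrt{10} \cdot 1849 - 36198} = -3477 - \frac{1}{1849 \sqrt{10} - 36198} = -3477 - \frac{1}{-36198 + 1849 \sqrt{10}}$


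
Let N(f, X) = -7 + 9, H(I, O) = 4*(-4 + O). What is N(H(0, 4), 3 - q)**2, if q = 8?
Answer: 4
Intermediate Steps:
H(I, O) = -16 + 4*O
N(f, X) = 2
N(H(0, 4), 3 - q)**2 = 2**2 = 4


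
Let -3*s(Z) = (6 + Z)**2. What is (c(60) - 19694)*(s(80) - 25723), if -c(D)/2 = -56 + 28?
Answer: 553562490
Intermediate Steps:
s(Z) = -(6 + Z)**2/3
c(D) = 56 (c(D) = -2*(-56 + 28) = -2*(-28) = 56)
(c(60) - 19694)*(s(80) - 25723) = (56 - 19694)*(-(6 + 80)**2/3 - 25723) = -19638*(-1/3*86**2 - 25723) = -19638*(-1/3*7396 - 25723) = -19638*(-7396/3 - 25723) = -19638*(-84565/3) = 553562490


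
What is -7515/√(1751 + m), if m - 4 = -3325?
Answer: 1503*I*√1570/314 ≈ 189.66*I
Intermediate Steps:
m = -3321 (m = 4 - 3325 = -3321)
-7515/√(1751 + m) = -7515/√(1751 - 3321) = -7515*(-I*√1570/1570) = -(-1503)*I*√1570/314 = 1503*I*√1570/314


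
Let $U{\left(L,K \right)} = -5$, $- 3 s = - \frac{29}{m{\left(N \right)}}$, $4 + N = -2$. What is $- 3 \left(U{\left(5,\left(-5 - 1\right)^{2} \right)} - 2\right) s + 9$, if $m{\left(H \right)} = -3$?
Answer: $- \frac{176}{3} \approx -58.667$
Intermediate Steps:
$N = -6$ ($N = -4 - 2 = -6$)
$s = - \frac{29}{9}$ ($s = - \frac{\left(-29\right) \frac{1}{-3}}{3} = - \frac{\left(-29\right) \left(- \frac{1}{3}\right)}{3} = \left(- \frac{1}{3}\right) \frac{29}{3} = - \frac{29}{9} \approx -3.2222$)
$- 3 \left(U{\left(5,\left(-5 - 1\right)^{2} \right)} - 2\right) s + 9 = - 3 \left(-5 - 2\right) \left(- \frac{29}{9}\right) + 9 = \left(-3\right) \left(-7\right) \left(- \frac{29}{9}\right) + 9 = 21 \left(- \frac{29}{9}\right) + 9 = - \frac{203}{3} + 9 = - \frac{176}{3}$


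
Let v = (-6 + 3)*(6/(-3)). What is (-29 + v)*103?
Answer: -2369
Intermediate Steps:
v = 6 (v = -18*(-1)/3 = -3*(-2) = 6)
(-29 + v)*103 = (-29 + 6)*103 = -23*103 = -2369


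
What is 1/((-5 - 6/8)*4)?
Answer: -1/23 ≈ -0.043478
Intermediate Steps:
1/((-5 - 6/8)*4) = 1/((-5 - 6*⅛)*4) = 1/((-5 - ¾)*4) = 1/(-23/4*4) = 1/(-23) = -1/23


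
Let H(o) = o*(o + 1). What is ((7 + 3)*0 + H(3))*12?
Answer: 144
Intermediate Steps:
H(o) = o*(1 + o)
((7 + 3)*0 + H(3))*12 = ((7 + 3)*0 + 3*(1 + 3))*12 = (10*0 + 3*4)*12 = (0 + 12)*12 = 12*12 = 144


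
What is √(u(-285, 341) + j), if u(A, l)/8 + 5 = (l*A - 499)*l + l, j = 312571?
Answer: 3*I*√29574077 ≈ 16315.0*I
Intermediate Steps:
u(A, l) = -40 + 8*l + 8*l*(-499 + A*l) (u(A, l) = -40 + 8*((l*A - 499)*l + l) = -40 + 8*((A*l - 499)*l + l) = -40 + 8*((-499 + A*l)*l + l) = -40 + 8*(l*(-499 + A*l) + l) = -40 + 8*(l + l*(-499 + A*l)) = -40 + (8*l + 8*l*(-499 + A*l)) = -40 + 8*l + 8*l*(-499 + A*l))
√(u(-285, 341) + j) = √((-40 - 3984*341 + 8*(-285)*341²) + 312571) = √((-40 - 1358544 + 8*(-285)*116281) + 312571) = √((-40 - 1358544 - 265120680) + 312571) = √(-266479264 + 312571) = √(-266166693) = 3*I*√29574077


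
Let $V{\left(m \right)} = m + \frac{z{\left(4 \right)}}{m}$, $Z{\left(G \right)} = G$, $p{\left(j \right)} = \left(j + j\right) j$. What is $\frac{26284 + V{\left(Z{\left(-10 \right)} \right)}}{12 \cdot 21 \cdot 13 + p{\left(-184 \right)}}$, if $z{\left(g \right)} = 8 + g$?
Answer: $\frac{32841}{88735} \approx 0.3701$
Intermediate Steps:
$p{\left(j \right)} = 2 j^{2}$ ($p{\left(j \right)} = 2 j j = 2 j^{2}$)
$V{\left(m \right)} = m + \frac{12}{m}$ ($V{\left(m \right)} = m + \frac{8 + 4}{m} = m + \frac{12}{m}$)
$\frac{26284 + V{\left(Z{\left(-10 \right)} \right)}}{12 \cdot 21 \cdot 13 + p{\left(-184 \right)}} = \frac{26284 - \left(10 - \frac{12}{-10}\right)}{12 \cdot 21 \cdot 13 + 2 \left(-184\right)^{2}} = \frac{26284 + \left(-10 + 12 \left(- \frac{1}{10}\right)\right)}{252 \cdot 13 + 2 \cdot 33856} = \frac{26284 - \frac{56}{5}}{3276 + 67712} = \frac{26284 - \frac{56}{5}}{70988} = \frac{131364}{5} \cdot \frac{1}{70988} = \frac{32841}{88735}$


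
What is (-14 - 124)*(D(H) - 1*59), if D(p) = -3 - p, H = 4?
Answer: 9108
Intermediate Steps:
(-14 - 124)*(D(H) - 1*59) = (-14 - 124)*((-3 - 1*4) - 1*59) = -138*((-3 - 4) - 59) = -138*(-7 - 59) = -138*(-66) = 9108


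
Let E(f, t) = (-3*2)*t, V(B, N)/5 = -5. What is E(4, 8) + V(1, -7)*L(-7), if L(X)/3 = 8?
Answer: -648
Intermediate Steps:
V(B, N) = -25 (V(B, N) = 5*(-5) = -25)
L(X) = 24 (L(X) = 3*8 = 24)
E(f, t) = -6*t
E(4, 8) + V(1, -7)*L(-7) = -6*8 - 25*24 = -48 - 600 = -648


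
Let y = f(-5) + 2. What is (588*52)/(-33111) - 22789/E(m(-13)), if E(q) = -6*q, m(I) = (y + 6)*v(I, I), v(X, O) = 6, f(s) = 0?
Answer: 6374023/81504 ≈ 78.205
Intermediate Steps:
y = 2 (y = 0 + 2 = 2)
m(I) = 48 (m(I) = (2 + 6)*6 = 8*6 = 48)
(588*52)/(-33111) - 22789/E(m(-13)) = (588*52)/(-33111) - 22789/((-6*48)) = 30576*(-1/33111) - 22789/(-288) = -784/849 - 22789*(-1/288) = -784/849 + 22789/288 = 6374023/81504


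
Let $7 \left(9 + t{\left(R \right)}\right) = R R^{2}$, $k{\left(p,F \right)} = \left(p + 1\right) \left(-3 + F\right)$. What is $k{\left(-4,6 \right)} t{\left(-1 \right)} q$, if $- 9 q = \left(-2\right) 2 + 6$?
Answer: $- \frac{128}{7} \approx -18.286$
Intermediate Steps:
$k{\left(p,F \right)} = \left(1 + p\right) \left(-3 + F\right)$
$q = - \frac{2}{9}$ ($q = - \frac{\left(-2\right) 2 + 6}{9} = - \frac{-4 + 6}{9} = \left(- \frac{1}{9}\right) 2 = - \frac{2}{9} \approx -0.22222$)
$t{\left(R \right)} = -9 + \frac{R^{3}}{7}$ ($t{\left(R \right)} = -9 + \frac{R R^{2}}{7} = -9 + \frac{R^{3}}{7}$)
$k{\left(-4,6 \right)} t{\left(-1 \right)} q = \left(-3 + 6 - -12 + 6 \left(-4\right)\right) \left(-9 + \frac{\left(-1\right)^{3}}{7}\right) \left(- \frac{2}{9}\right) = \left(-3 + 6 + 12 - 24\right) \left(-9 + \frac{1}{7} \left(-1\right)\right) \left(- \frac{2}{9}\right) = - 9 \left(-9 - \frac{1}{7}\right) \left(- \frac{2}{9}\right) = \left(-9\right) \left(- \frac{64}{7}\right) \left(- \frac{2}{9}\right) = \frac{576}{7} \left(- \frac{2}{9}\right) = - \frac{128}{7}$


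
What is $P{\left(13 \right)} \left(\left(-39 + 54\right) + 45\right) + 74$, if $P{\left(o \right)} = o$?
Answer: $854$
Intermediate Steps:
$P{\left(13 \right)} \left(\left(-39 + 54\right) + 45\right) + 74 = 13 \left(\left(-39 + 54\right) + 45\right) + 74 = 13 \left(15 + 45\right) + 74 = 13 \cdot 60 + 74 = 780 + 74 = 854$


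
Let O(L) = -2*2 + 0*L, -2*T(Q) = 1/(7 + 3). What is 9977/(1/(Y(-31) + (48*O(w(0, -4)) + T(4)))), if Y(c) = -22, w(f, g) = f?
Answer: -42711537/20 ≈ -2.1356e+6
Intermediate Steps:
T(Q) = -1/20 (T(Q) = -1/(2*(7 + 3)) = -½/10 = -½*⅒ = -1/20)
O(L) = -4 (O(L) = -4 + 0 = -4)
9977/(1/(Y(-31) + (48*O(w(0, -4)) + T(4)))) = 9977/(1/(-22 + (48*(-4) - 1/20))) = 9977/(1/(-22 + (-192 - 1/20))) = 9977/(1/(-22 - 3841/20)) = 9977/(1/(-4281/20)) = 9977/(-20/4281) = 9977*(-4281/20) = -42711537/20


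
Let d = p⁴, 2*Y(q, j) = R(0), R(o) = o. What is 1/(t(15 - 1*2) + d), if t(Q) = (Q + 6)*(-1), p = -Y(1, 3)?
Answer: -1/19 ≈ -0.052632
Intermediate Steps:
Y(q, j) = 0 (Y(q, j) = (½)*0 = 0)
p = 0 (p = -1*0 = 0)
t(Q) = -6 - Q (t(Q) = (6 + Q)*(-1) = -6 - Q)
d = 0 (d = 0⁴ = 0)
1/(t(15 - 1*2) + d) = 1/((-6 - (15 - 1*2)) + 0) = 1/((-6 - (15 - 2)) + 0) = 1/((-6 - 1*13) + 0) = 1/((-6 - 13) + 0) = 1/(-19 + 0) = 1/(-19) = -1/19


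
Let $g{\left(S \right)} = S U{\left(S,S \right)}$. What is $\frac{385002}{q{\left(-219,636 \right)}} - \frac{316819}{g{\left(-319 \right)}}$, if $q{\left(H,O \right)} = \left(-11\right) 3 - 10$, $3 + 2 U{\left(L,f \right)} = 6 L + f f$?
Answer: $- \frac{6131188657019}{684780074} \approx -8953.5$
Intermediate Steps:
$U{\left(L,f \right)} = - \frac{3}{2} + \frac{f^{2}}{2} + 3 L$ ($U{\left(L,f \right)} = - \frac{3}{2} + \frac{6 L + f f}{2} = - \frac{3}{2} + \frac{6 L + f^{2}}{2} = - \frac{3}{2} + \frac{f^{2} + 6 L}{2} = - \frac{3}{2} + \left(\frac{f^{2}}{2} + 3 L\right) = - \frac{3}{2} + \frac{f^{2}}{2} + 3 L$)
$q{\left(H,O \right)} = -43$ ($q{\left(H,O \right)} = -33 - 10 = -43$)
$g{\left(S \right)} = S \left(- \frac{3}{2} + \frac{S^{2}}{2} + 3 S\right)$
$\frac{385002}{q{\left(-219,636 \right)}} - \frac{316819}{g{\left(-319 \right)}} = \frac{385002}{-43} - \frac{316819}{\frac{1}{2} \left(-319\right) \left(-3 + \left(-319\right)^{2} + 6 \left(-319\right)\right)} = 385002 \left(- \frac{1}{43}\right) - \frac{316819}{\frac{1}{2} \left(-319\right) \left(-3 + 101761 - 1914\right)} = - \frac{385002}{43} - \frac{316819}{\frac{1}{2} \left(-319\right) 99844} = - \frac{385002}{43} - \frac{316819}{-15925118} = - \frac{385002}{43} - - \frac{316819}{15925118} = - \frac{385002}{43} + \frac{316819}{15925118} = - \frac{6131188657019}{684780074}$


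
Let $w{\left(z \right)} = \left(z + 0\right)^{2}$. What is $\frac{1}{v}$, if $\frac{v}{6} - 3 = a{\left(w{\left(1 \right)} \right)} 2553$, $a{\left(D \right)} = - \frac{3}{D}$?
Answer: $- \frac{1}{45936} \approx -2.1769 \cdot 10^{-5}$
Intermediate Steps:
$w{\left(z \right)} = z^{2}$
$v = -45936$ ($v = 18 + 6 - \frac{3}{1^{2}} \cdot 2553 = 18 + 6 - \frac{3}{1} \cdot 2553 = 18 + 6 \left(-3\right) 1 \cdot 2553 = 18 + 6 \left(\left(-3\right) 2553\right) = 18 + 6 \left(-7659\right) = 18 - 45954 = -45936$)
$\frac{1}{v} = \frac{1}{-45936} = - \frac{1}{45936}$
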